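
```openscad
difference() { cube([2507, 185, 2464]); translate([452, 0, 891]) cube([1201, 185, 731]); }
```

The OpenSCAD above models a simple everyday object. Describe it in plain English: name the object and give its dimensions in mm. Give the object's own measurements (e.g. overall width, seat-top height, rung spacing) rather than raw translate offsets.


A wall 2507 mm long (x), 185 mm thick (y), 2464 mm tall, with a rectangular window opening cut through it. The opening is 1201 mm wide and 731 mm tall; its sill is at z = 891 mm and its near (−x) edge is 452 mm from the wall's −x end. The opening passes through the full wall thickness.


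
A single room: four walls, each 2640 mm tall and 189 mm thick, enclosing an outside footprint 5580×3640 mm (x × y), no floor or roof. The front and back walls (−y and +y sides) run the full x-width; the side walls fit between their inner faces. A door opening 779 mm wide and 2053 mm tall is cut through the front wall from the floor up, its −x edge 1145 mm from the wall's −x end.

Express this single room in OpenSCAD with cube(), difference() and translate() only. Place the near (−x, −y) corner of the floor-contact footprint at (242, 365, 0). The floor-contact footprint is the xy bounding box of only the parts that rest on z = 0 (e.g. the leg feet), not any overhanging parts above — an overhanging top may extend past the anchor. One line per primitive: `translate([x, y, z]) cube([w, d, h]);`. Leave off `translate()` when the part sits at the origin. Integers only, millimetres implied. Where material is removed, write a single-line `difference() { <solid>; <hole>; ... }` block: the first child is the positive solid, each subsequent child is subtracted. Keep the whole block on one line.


difference() { translate([242, 365, 0]) cube([5580, 189, 2640]); translate([1387, 365, 0]) cube([779, 189, 2053]); }
translate([242, 3816, 0]) cube([5580, 189, 2640]);
translate([242, 554, 0]) cube([189, 3262, 2640]);
translate([5633, 554, 0]) cube([189, 3262, 2640]);


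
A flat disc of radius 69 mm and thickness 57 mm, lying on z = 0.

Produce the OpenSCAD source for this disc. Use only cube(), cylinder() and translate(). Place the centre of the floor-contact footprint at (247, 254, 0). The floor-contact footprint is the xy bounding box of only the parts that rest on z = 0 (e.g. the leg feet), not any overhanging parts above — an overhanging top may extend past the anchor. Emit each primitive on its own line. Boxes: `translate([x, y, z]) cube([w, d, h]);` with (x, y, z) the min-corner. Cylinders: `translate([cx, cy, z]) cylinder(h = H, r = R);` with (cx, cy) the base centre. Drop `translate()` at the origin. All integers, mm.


translate([247, 254, 0]) cylinder(h = 57, r = 69);


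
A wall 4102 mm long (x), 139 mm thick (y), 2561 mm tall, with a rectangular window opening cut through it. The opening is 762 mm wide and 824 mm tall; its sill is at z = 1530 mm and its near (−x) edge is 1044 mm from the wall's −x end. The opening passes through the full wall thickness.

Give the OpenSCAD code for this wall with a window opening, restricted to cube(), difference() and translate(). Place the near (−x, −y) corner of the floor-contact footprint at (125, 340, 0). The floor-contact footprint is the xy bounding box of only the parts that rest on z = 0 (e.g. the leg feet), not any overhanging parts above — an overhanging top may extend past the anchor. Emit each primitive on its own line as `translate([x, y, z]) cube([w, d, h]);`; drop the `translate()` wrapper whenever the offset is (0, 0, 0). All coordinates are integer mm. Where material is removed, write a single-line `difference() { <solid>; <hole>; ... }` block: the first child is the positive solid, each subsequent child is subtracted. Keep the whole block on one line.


difference() { translate([125, 340, 0]) cube([4102, 139, 2561]); translate([1169, 340, 1530]) cube([762, 139, 824]); }


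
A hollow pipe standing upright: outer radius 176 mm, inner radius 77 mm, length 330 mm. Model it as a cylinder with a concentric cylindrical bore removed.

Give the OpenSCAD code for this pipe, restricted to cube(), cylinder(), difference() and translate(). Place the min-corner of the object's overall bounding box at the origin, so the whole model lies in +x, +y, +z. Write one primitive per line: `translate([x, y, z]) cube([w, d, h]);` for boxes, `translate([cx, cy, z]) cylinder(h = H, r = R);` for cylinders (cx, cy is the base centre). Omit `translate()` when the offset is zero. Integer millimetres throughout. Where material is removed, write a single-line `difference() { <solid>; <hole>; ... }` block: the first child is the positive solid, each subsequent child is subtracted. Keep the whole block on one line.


difference() { translate([176, 176, 0]) cylinder(h = 330, r = 176); translate([176, 176, 0]) cylinder(h = 330, r = 77); }


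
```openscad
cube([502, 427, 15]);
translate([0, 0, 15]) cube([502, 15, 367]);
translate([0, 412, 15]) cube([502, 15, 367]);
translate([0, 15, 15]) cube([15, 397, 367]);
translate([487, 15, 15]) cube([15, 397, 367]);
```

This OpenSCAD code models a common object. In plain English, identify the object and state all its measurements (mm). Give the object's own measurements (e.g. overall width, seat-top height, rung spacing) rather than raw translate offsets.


An open-topped rectangular box: outside dimensions 502×427×382 mm, with a uniform wall and base thickness of 15 mm. The base is a full 502×427 slab on the floor; four walls sit on top of the base. The front and back walls (the −y and +y sides) span the full width; the two side walls fit between them.


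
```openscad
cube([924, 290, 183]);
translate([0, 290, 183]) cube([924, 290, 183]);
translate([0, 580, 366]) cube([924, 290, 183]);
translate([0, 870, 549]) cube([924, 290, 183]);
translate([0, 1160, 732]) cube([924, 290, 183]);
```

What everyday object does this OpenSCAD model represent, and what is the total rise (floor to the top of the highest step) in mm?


A staircase. The total rise is 915 mm.

5 identical blocks, each offset up and back from the previous — a staircase. Each step is 183 mm tall and there are 5 of them, so the total rise is 5 × 183 = 915 mm.


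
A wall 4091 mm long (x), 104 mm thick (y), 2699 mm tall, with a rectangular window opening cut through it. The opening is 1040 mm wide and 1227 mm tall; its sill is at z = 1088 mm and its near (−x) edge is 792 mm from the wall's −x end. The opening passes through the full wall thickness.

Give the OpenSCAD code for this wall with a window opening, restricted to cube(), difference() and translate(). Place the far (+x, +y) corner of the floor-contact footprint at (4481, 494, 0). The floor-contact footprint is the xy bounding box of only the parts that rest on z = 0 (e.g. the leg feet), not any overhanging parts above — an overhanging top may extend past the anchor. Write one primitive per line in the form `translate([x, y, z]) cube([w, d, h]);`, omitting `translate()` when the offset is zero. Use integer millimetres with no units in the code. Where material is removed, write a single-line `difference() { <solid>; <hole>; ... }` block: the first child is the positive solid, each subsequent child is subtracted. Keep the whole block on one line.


difference() { translate([390, 390, 0]) cube([4091, 104, 2699]); translate([1182, 390, 1088]) cube([1040, 104, 1227]); }


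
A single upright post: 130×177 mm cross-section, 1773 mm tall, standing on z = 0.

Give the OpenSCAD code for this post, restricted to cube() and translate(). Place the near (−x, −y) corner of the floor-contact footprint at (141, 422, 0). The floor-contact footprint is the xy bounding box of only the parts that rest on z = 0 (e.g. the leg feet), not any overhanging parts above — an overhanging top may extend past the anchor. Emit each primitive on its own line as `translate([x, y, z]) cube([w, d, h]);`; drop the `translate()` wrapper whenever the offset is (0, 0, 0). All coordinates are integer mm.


translate([141, 422, 0]) cube([130, 177, 1773]);


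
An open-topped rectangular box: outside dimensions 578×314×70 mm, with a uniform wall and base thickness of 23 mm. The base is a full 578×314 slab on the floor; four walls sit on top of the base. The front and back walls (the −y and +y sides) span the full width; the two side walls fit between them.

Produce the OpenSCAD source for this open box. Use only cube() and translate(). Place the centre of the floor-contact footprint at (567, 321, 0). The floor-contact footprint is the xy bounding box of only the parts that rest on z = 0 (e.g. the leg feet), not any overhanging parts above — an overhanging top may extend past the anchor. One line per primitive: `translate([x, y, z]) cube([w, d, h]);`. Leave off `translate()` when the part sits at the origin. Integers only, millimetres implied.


translate([278, 164, 0]) cube([578, 314, 23]);
translate([278, 164, 23]) cube([578, 23, 47]);
translate([278, 455, 23]) cube([578, 23, 47]);
translate([278, 187, 23]) cube([23, 268, 47]);
translate([833, 187, 23]) cube([23, 268, 47]);


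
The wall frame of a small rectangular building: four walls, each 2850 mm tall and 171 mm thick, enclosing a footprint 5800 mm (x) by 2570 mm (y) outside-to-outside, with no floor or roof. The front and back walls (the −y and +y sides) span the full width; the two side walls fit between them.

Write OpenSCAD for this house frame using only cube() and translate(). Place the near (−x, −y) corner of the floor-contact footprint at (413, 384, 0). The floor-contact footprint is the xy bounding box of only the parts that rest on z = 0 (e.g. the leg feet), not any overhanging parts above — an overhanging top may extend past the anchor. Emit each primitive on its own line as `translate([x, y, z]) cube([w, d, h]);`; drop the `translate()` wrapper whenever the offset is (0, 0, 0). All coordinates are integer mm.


translate([413, 384, 0]) cube([5800, 171, 2850]);
translate([413, 2783, 0]) cube([5800, 171, 2850]);
translate([413, 555, 0]) cube([171, 2228, 2850]);
translate([6042, 555, 0]) cube([171, 2228, 2850]);


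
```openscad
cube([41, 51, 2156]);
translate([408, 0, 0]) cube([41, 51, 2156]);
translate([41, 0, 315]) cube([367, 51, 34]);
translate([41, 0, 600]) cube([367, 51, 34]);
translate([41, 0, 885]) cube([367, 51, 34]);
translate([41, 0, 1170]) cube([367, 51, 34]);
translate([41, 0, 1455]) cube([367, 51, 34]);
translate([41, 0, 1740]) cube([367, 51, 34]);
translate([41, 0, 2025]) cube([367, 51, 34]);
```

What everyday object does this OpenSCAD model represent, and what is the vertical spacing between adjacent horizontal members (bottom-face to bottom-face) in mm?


A ladder. The rung spacing is 285 mm.

Two tall 41×51 posts with 7 short bars between them — a ladder. Adjacent rungs sit at z = 315 and z = 600, so the spacing is 600 − 315 = 285 mm.


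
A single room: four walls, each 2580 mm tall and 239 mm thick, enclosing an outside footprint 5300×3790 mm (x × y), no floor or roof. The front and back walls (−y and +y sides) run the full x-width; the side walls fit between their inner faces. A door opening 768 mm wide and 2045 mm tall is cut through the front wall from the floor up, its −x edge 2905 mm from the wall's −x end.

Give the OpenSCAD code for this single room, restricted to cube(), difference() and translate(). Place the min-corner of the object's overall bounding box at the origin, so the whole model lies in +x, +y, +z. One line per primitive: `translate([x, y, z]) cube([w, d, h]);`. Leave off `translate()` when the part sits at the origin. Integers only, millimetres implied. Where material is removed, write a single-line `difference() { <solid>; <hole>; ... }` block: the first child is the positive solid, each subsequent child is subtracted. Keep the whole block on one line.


difference() { cube([5300, 239, 2580]); translate([2905, 0, 0]) cube([768, 239, 2045]); }
translate([0, 3551, 0]) cube([5300, 239, 2580]);
translate([0, 239, 0]) cube([239, 3312, 2580]);
translate([5061, 239, 0]) cube([239, 3312, 2580]);


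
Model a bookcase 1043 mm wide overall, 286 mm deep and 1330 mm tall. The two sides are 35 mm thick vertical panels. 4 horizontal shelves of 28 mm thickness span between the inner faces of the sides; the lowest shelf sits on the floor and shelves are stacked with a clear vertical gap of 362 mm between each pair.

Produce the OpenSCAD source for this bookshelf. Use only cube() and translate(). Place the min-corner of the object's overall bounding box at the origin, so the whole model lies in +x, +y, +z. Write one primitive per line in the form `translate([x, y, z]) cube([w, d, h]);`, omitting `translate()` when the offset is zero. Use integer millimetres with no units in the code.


cube([35, 286, 1330]);
translate([1008, 0, 0]) cube([35, 286, 1330]);
translate([35, 0, 0]) cube([973, 286, 28]);
translate([35, 0, 390]) cube([973, 286, 28]);
translate([35, 0, 780]) cube([973, 286, 28]);
translate([35, 0, 1170]) cube([973, 286, 28]);


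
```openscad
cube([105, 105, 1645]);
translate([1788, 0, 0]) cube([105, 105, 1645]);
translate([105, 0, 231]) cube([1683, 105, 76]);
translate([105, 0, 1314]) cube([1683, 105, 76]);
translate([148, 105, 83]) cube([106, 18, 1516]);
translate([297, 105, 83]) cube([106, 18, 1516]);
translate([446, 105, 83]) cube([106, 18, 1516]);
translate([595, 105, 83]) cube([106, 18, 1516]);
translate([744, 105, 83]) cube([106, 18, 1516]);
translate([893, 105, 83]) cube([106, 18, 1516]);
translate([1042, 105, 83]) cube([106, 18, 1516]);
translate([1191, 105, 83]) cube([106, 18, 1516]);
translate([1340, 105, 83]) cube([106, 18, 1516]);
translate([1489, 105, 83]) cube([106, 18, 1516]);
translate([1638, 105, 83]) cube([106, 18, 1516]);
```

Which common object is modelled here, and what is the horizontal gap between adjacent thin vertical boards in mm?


A fence section. The picket gap is 43 mm.

Two posts, two rails, 11 pickets — a fence section. Span 1683 mm holds 11 pickets of 106 mm with 12 equal gaps: ⌊(1683 − 11·106) / 12⌋ = 43 mm.


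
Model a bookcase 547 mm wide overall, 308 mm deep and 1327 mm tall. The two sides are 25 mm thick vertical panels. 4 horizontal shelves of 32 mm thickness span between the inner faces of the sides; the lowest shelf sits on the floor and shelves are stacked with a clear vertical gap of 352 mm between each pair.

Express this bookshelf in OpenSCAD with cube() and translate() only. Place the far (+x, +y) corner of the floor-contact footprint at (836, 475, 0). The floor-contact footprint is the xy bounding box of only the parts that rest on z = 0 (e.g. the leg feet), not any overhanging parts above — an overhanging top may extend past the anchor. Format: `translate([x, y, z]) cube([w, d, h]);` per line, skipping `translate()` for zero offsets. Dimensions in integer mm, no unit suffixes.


translate([289, 167, 0]) cube([25, 308, 1327]);
translate([811, 167, 0]) cube([25, 308, 1327]);
translate([314, 167, 0]) cube([497, 308, 32]);
translate([314, 167, 384]) cube([497, 308, 32]);
translate([314, 167, 768]) cube([497, 308, 32]);
translate([314, 167, 1152]) cube([497, 308, 32]);


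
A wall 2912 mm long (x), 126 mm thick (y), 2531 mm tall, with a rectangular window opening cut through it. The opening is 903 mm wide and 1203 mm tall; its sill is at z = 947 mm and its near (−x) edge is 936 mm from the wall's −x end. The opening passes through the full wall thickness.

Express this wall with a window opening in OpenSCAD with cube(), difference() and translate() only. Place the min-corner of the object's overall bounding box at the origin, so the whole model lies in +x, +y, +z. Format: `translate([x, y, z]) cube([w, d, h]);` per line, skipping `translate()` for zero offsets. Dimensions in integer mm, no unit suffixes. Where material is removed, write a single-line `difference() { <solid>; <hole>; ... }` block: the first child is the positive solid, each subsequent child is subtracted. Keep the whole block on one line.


difference() { cube([2912, 126, 2531]); translate([936, 0, 947]) cube([903, 126, 1203]); }


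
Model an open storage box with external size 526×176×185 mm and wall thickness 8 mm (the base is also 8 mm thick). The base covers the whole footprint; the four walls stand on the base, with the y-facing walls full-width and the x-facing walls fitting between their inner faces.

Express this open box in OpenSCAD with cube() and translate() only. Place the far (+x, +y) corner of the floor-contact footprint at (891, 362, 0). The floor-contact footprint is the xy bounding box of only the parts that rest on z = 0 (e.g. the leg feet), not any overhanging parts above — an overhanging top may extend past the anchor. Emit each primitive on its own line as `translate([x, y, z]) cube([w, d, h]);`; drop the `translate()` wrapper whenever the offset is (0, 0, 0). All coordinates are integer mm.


translate([365, 186, 0]) cube([526, 176, 8]);
translate([365, 186, 8]) cube([526, 8, 177]);
translate([365, 354, 8]) cube([526, 8, 177]);
translate([365, 194, 8]) cube([8, 160, 177]);
translate([883, 194, 8]) cube([8, 160, 177]);


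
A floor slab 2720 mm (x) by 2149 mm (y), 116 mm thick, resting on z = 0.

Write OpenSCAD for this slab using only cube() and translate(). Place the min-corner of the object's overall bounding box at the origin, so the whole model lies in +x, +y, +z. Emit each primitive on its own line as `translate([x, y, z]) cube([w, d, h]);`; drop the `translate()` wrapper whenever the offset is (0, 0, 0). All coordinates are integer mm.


cube([2720, 2149, 116]);


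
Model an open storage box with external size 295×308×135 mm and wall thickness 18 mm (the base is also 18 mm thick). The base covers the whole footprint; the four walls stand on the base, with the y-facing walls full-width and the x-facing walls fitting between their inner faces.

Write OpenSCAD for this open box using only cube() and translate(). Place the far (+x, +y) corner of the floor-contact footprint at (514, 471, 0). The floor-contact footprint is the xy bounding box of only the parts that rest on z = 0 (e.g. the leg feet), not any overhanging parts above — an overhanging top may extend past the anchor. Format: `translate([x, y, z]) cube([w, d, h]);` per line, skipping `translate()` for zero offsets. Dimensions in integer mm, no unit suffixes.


translate([219, 163, 0]) cube([295, 308, 18]);
translate([219, 163, 18]) cube([295, 18, 117]);
translate([219, 453, 18]) cube([295, 18, 117]);
translate([219, 181, 18]) cube([18, 272, 117]);
translate([496, 181, 18]) cube([18, 272, 117]);


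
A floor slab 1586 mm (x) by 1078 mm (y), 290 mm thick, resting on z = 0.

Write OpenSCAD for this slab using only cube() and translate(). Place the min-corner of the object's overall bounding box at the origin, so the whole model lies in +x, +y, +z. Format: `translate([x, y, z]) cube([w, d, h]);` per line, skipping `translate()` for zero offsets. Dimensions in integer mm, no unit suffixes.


cube([1586, 1078, 290]);


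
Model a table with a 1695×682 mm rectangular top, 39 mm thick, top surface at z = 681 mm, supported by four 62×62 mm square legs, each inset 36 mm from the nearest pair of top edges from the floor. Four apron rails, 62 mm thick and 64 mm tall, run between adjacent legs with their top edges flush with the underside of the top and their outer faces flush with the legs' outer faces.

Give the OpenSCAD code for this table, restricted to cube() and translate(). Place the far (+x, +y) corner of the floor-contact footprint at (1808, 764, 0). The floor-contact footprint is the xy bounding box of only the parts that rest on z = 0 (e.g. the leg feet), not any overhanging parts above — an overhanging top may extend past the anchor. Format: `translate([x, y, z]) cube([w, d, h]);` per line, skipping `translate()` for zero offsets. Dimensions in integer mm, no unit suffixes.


translate([149, 118, 642]) cube([1695, 682, 39]);
translate([185, 154, 0]) cube([62, 62, 642]);
translate([1746, 154, 0]) cube([62, 62, 642]);
translate([185, 702, 0]) cube([62, 62, 642]);
translate([1746, 702, 0]) cube([62, 62, 642]);
translate([247, 154, 578]) cube([1499, 62, 64]);
translate([247, 702, 578]) cube([1499, 62, 64]);
translate([185, 216, 578]) cube([62, 486, 64]);
translate([1746, 216, 578]) cube([62, 486, 64]);


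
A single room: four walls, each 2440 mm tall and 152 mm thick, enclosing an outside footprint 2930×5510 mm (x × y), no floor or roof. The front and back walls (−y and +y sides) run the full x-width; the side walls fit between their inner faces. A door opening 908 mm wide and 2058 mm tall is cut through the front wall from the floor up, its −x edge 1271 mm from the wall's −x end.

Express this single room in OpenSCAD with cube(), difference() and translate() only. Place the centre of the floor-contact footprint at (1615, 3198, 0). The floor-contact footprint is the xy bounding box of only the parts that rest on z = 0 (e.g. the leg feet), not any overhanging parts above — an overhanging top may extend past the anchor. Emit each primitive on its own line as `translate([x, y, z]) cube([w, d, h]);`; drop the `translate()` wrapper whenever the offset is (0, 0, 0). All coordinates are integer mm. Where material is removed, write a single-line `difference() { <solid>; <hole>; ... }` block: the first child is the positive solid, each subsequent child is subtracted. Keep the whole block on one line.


difference() { translate([150, 443, 0]) cube([2930, 152, 2440]); translate([1421, 443, 0]) cube([908, 152, 2058]); }
translate([150, 5801, 0]) cube([2930, 152, 2440]);
translate([150, 595, 0]) cube([152, 5206, 2440]);
translate([2928, 595, 0]) cube([152, 5206, 2440]);


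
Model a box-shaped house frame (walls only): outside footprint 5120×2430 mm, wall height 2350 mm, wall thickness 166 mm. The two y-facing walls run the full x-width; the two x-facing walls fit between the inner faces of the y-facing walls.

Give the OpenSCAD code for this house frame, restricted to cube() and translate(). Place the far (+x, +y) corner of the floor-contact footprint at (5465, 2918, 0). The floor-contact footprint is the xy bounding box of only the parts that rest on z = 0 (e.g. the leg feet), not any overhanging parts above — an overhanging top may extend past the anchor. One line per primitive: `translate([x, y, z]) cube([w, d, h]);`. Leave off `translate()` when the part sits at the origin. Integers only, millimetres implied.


translate([345, 488, 0]) cube([5120, 166, 2350]);
translate([345, 2752, 0]) cube([5120, 166, 2350]);
translate([345, 654, 0]) cube([166, 2098, 2350]);
translate([5299, 654, 0]) cube([166, 2098, 2350]);


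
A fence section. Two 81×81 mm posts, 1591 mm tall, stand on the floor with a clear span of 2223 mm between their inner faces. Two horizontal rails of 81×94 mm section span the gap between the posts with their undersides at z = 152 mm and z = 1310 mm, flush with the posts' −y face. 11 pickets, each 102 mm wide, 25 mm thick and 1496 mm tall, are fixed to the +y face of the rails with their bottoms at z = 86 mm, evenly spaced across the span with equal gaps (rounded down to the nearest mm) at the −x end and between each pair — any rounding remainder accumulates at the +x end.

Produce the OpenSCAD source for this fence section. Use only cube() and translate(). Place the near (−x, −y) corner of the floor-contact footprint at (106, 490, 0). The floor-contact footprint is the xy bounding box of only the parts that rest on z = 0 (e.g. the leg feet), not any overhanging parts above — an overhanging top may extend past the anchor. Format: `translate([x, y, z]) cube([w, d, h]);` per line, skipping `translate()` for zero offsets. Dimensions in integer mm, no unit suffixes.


translate([106, 490, 0]) cube([81, 81, 1591]);
translate([2410, 490, 0]) cube([81, 81, 1591]);
translate([187, 490, 152]) cube([2223, 81, 94]);
translate([187, 490, 1310]) cube([2223, 81, 94]);
translate([278, 571, 86]) cube([102, 25, 1496]);
translate([471, 571, 86]) cube([102, 25, 1496]);
translate([664, 571, 86]) cube([102, 25, 1496]);
translate([857, 571, 86]) cube([102, 25, 1496]);
translate([1050, 571, 86]) cube([102, 25, 1496]);
translate([1243, 571, 86]) cube([102, 25, 1496]);
translate([1436, 571, 86]) cube([102, 25, 1496]);
translate([1629, 571, 86]) cube([102, 25, 1496]);
translate([1822, 571, 86]) cube([102, 25, 1496]);
translate([2015, 571, 86]) cube([102, 25, 1496]);
translate([2208, 571, 86]) cube([102, 25, 1496]);


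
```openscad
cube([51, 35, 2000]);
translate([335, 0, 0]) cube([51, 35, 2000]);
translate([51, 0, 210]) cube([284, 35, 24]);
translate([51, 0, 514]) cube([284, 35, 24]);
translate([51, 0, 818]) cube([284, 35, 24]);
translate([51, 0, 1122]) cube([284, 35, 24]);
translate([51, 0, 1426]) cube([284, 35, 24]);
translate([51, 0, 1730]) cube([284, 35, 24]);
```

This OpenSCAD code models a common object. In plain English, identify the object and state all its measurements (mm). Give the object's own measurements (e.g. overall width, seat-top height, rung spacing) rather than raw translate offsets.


A straight ladder. Two 51×35 mm vertical rails, 2000 mm tall, stand 386 mm apart (outside-to-outside) with their front faces coplanar on the −y side. 6 rungs, each 35 mm deep and 24 mm tall, span between the inner faces of the rails, front faces flush with the rails. The lowest rung's underside is at z = 210 mm and rungs are spaced 304 mm apart (underside to underside).


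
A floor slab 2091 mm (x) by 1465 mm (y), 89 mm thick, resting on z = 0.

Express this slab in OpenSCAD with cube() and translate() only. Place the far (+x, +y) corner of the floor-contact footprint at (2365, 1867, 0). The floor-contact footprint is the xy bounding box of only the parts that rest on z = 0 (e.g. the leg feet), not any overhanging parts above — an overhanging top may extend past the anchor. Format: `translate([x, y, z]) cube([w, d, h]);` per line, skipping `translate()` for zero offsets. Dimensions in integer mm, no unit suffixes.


translate([274, 402, 0]) cube([2091, 1465, 89]);


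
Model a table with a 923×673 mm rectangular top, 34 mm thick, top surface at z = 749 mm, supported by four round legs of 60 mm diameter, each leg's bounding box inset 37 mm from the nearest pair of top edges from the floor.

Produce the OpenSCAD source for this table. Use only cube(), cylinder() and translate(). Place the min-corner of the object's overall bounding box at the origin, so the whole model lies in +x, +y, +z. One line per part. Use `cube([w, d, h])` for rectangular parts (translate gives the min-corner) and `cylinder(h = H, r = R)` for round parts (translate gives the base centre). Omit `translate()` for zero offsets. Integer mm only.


// leg_h = 749 - 34 = 715
translate([0, 0, 715]) cube([923, 673, 34]);
translate([67, 67, 0]) cylinder(h = 715, r = 30);
translate([856, 67, 0]) cylinder(h = 715, r = 30);
translate([67, 606, 0]) cylinder(h = 715, r = 30);
translate([856, 606, 0]) cylinder(h = 715, r = 30);


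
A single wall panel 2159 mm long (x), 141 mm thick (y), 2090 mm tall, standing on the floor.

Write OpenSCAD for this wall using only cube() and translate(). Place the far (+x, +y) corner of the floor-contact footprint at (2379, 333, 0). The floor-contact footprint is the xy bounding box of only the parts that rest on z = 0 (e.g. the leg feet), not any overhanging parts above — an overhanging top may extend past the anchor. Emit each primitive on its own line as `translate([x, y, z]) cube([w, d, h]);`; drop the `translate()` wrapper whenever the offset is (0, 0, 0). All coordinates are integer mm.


translate([220, 192, 0]) cube([2159, 141, 2090]);


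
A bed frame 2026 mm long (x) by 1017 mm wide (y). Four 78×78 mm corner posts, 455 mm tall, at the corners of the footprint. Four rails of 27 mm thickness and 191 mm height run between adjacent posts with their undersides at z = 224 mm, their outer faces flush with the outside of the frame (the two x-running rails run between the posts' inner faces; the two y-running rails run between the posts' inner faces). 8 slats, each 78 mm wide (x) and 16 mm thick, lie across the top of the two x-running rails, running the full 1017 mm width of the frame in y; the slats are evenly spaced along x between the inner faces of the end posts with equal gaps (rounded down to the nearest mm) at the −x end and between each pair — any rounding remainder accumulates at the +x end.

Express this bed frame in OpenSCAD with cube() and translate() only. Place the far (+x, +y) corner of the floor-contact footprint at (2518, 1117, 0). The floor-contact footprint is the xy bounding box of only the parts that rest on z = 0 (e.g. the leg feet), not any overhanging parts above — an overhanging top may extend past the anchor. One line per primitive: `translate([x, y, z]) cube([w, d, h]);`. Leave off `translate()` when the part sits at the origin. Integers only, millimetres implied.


// slat z = rail_z + rail_h = 224 + 191 = 415
// slat gap = ⌊(1870 − 8·78) / 9⌋ = 138
translate([492, 100, 0]) cube([78, 78, 455]);
translate([492, 1039, 0]) cube([78, 78, 455]);
translate([2440, 100, 0]) cube([78, 78, 455]);
translate([2440, 1039, 0]) cube([78, 78, 455]);
translate([570, 100, 224]) cube([1870, 27, 191]);
translate([570, 1090, 224]) cube([1870, 27, 191]);
translate([492, 178, 224]) cube([27, 861, 191]);
translate([2491, 178, 224]) cube([27, 861, 191]);
translate([708, 100, 415]) cube([78, 1017, 16]);
translate([924, 100, 415]) cube([78, 1017, 16]);
translate([1140, 100, 415]) cube([78, 1017, 16]);
translate([1356, 100, 415]) cube([78, 1017, 16]);
translate([1572, 100, 415]) cube([78, 1017, 16]);
translate([1788, 100, 415]) cube([78, 1017, 16]);
translate([2004, 100, 415]) cube([78, 1017, 16]);
translate([2220, 100, 415]) cube([78, 1017, 16]);


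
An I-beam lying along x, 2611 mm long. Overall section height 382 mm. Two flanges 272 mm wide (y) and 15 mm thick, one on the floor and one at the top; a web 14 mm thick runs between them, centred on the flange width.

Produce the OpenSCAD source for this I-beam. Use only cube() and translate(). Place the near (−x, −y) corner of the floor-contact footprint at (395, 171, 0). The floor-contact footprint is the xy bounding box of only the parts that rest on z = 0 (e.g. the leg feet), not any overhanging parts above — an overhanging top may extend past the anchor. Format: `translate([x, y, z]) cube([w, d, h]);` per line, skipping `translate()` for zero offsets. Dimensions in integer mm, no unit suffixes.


translate([395, 171, 0]) cube([2611, 272, 15]);
translate([395, 300, 15]) cube([2611, 14, 352]);
translate([395, 171, 367]) cube([2611, 272, 15]);


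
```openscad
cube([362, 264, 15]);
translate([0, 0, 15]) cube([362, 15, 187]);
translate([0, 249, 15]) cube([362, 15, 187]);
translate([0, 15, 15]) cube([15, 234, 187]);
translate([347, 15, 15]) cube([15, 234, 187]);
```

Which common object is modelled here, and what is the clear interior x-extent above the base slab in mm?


An open box. The internal width is 332 mm.

A 362×264 base slab with four walls standing on it — an open box. The base is 362 mm wide and the walls are 15 mm thick, so the internal width is 362 − 2 × 15 = 332 mm.


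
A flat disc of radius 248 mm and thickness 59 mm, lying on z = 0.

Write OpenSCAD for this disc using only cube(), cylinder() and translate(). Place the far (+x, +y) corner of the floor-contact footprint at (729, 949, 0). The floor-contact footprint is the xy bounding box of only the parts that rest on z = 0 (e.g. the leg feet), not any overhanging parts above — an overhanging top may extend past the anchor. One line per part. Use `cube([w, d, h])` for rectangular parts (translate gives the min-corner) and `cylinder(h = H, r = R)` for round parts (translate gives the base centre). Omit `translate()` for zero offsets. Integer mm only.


translate([481, 701, 0]) cylinder(h = 59, r = 248);


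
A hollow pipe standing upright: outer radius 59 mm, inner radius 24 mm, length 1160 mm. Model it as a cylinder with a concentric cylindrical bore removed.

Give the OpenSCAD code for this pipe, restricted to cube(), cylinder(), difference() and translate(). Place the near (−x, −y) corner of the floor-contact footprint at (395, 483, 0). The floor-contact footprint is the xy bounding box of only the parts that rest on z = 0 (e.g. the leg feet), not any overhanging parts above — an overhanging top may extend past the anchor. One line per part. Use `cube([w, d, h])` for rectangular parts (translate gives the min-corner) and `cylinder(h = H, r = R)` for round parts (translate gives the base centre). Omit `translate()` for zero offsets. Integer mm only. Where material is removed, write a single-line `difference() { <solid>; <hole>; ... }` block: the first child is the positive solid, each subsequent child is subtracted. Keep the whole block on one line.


difference() { translate([454, 542, 0]) cylinder(h = 1160, r = 59); translate([454, 542, 0]) cylinder(h = 1160, r = 24); }


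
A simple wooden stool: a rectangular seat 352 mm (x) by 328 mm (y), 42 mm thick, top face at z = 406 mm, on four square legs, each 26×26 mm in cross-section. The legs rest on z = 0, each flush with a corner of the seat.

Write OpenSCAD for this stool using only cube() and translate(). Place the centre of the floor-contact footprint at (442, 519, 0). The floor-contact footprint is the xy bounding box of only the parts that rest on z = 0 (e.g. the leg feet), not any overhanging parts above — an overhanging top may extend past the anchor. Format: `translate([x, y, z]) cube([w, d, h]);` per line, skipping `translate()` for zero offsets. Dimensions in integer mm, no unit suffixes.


// leg_h = 406 - 42 = 364
translate([266, 355, 364]) cube([352, 328, 42]);
translate([266, 355, 0]) cube([26, 26, 364]);
translate([592, 355, 0]) cube([26, 26, 364]);
translate([266, 657, 0]) cube([26, 26, 364]);
translate([592, 657, 0]) cube([26, 26, 364]);


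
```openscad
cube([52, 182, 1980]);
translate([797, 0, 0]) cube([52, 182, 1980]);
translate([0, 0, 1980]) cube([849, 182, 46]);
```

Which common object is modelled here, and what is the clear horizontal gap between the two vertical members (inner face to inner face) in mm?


A door frame. The clear opening width is 745 mm.

Two 1980 mm tall posts with a header on top — a door frame. The left jamb is 52 mm wide at x = 0; the right jamb starts at x = 797. The clear opening is 797 − 52 = 745 mm.


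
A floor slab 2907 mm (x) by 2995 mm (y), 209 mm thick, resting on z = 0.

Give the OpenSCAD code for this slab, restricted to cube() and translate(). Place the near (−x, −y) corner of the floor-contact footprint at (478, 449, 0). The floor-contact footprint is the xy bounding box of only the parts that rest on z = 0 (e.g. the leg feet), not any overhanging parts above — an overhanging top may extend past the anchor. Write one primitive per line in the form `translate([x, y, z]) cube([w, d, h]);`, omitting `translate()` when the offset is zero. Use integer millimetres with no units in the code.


translate([478, 449, 0]) cube([2907, 2995, 209]);


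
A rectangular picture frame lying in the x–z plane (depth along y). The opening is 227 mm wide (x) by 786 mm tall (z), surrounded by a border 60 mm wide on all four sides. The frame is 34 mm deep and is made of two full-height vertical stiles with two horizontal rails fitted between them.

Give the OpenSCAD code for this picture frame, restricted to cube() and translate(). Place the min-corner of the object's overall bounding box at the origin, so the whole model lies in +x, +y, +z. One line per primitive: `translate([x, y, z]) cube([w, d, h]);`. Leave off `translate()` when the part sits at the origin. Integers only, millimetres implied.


cube([60, 34, 906]);
translate([287, 0, 0]) cube([60, 34, 906]);
translate([60, 0, 0]) cube([227, 34, 60]);
translate([60, 0, 846]) cube([227, 34, 60]);


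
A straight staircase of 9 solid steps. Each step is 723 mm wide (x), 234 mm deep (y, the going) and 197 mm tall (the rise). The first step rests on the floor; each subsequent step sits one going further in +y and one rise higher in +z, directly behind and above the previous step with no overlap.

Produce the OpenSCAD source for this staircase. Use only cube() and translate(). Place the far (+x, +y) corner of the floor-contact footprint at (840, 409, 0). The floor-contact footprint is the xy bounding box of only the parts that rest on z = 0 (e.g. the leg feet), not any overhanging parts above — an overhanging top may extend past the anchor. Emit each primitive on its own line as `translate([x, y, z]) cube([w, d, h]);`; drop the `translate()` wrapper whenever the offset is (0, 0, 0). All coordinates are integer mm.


translate([117, 175, 0]) cube([723, 234, 197]);
translate([117, 409, 197]) cube([723, 234, 197]);
translate([117, 643, 394]) cube([723, 234, 197]);
translate([117, 877, 591]) cube([723, 234, 197]);
translate([117, 1111, 788]) cube([723, 234, 197]);
translate([117, 1345, 985]) cube([723, 234, 197]);
translate([117, 1579, 1182]) cube([723, 234, 197]);
translate([117, 1813, 1379]) cube([723, 234, 197]);
translate([117, 2047, 1576]) cube([723, 234, 197]);


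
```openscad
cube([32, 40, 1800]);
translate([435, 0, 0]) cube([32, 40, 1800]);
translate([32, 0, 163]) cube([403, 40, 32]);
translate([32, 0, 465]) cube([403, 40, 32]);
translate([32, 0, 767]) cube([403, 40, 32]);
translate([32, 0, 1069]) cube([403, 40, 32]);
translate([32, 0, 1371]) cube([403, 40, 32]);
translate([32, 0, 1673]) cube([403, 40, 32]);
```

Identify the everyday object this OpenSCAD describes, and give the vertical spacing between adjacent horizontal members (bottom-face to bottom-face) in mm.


A ladder. The rung spacing is 302 mm.

Two tall 32×40 posts with 6 short bars between them — a ladder. Adjacent rungs sit at z = 163 and z = 465, so the spacing is 465 − 163 = 302 mm.


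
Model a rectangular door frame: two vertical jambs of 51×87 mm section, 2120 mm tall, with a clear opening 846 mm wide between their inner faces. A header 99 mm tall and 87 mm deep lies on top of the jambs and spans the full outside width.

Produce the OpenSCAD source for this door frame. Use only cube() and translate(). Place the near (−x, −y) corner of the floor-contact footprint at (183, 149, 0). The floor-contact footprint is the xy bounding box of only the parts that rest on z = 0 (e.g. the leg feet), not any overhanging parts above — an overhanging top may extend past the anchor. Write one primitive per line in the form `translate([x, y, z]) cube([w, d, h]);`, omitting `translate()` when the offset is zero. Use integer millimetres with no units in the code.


translate([183, 149, 0]) cube([51, 87, 2120]);
translate([1080, 149, 0]) cube([51, 87, 2120]);
translate([183, 149, 2120]) cube([948, 87, 99]);


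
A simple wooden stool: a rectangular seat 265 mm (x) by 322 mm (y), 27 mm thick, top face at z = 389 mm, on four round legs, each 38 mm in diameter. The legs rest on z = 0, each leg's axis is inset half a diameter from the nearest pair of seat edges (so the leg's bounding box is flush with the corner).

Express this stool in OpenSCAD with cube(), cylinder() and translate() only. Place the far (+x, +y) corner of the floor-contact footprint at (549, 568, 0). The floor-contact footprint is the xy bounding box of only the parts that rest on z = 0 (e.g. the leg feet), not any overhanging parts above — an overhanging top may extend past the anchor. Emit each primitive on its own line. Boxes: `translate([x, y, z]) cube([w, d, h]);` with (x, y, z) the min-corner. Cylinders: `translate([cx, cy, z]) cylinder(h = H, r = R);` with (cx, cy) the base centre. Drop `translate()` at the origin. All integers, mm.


// leg_h = 389 - 27 = 362
translate([284, 246, 362]) cube([265, 322, 27]);
translate([303, 265, 0]) cylinder(h = 362, r = 19);
translate([530, 265, 0]) cylinder(h = 362, r = 19);
translate([303, 549, 0]) cylinder(h = 362, r = 19);
translate([530, 549, 0]) cylinder(h = 362, r = 19);


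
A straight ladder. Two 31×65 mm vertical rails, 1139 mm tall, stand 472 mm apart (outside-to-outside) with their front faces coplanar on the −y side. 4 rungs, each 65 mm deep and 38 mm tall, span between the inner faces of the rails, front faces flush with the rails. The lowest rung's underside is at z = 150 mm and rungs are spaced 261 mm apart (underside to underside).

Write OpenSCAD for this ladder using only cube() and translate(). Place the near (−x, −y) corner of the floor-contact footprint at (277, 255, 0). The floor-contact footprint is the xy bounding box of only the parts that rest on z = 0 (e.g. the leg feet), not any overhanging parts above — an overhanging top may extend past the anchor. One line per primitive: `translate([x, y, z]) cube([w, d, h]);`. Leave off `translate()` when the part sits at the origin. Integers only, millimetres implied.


translate([277, 255, 0]) cube([31, 65, 1139]);
translate([718, 255, 0]) cube([31, 65, 1139]);
translate([308, 255, 150]) cube([410, 65, 38]);
translate([308, 255, 411]) cube([410, 65, 38]);
translate([308, 255, 672]) cube([410, 65, 38]);
translate([308, 255, 933]) cube([410, 65, 38]);
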